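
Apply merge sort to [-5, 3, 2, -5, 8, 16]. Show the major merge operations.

Divide and conquer:
  Merge [3] + [2] -> [2, 3]
  Merge [-5] + [2, 3] -> [-5, 2, 3]
  Merge [8] + [16] -> [8, 16]
  Merge [-5] + [8, 16] -> [-5, 8, 16]
  Merge [-5, 2, 3] + [-5, 8, 16] -> [-5, -5, 2, 3, 8, 16]


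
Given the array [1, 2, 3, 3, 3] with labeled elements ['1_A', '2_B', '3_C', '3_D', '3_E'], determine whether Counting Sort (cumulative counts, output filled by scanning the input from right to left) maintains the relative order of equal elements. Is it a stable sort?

Trace Counting Sort on the labeled array (the key is the number; the letter only tracks identity):
  Counts for values 0..3: [0, 1, 1, 3]
  Cumulative counts: [0, 1, 2, 5]
  Scan right to left: place 3_E at output index 4
  Scan right to left: place 3_D at output index 3
  Scan right to left: place 3_C at output index 2
  Scan right to left: place 2_B at output index 1
  Scan right to left: place 1_A at output index 0
  Output: [1_A, 2_B, 3_C, 3_D, 3_E]
Equal keys:
  value 3: originally 3_C, 3_D, 3_E; after sorting 3_C, 3_D, 3_E -> order preserved
All equal keys kept their original relative order. Counting Sort is stable: scanning the input right to left with decreasing cumulative counts places later duplicates at later output positions.
Answer: Stable


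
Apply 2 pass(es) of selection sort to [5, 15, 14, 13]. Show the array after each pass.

Pass 1: Select minimum 5 at index 0, swap -> [5, 15, 14, 13]
Pass 2: Select minimum 13 at index 3, swap -> [5, 13, 14, 15]


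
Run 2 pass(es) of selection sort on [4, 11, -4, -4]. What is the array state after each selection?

Pass 1: Select minimum -4 at index 2, swap -> [-4, 11, 4, -4]
Pass 2: Select minimum -4 at index 3, swap -> [-4, -4, 4, 11]


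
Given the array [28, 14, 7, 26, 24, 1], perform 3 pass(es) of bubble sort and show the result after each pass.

After pass 1: [14, 7, 26, 24, 1, 28] (5 swaps)
After pass 2: [7, 14, 24, 1, 26, 28] (3 swaps)
After pass 3: [7, 14, 1, 24, 26, 28] (1 swaps)
Total swaps: 9


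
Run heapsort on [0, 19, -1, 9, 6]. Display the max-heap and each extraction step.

Build heap: [19, 9, -1, 0, 6]
Extract 19: [9, 6, -1, 0, 19]
Extract 9: [6, 0, -1, 9, 19]
Extract 6: [0, -1, 6, 9, 19]
Extract 0: [-1, 0, 6, 9, 19]


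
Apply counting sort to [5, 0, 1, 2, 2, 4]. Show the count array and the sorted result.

Count array: [1, 1, 2, 0, 1, 1]
(count[i] = number of elements equal to i)
Cumulative count: [1, 2, 4, 4, 5, 6]
Sorted: [0, 1, 2, 2, 4, 5]


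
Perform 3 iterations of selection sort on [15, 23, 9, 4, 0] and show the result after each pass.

Pass 1: Select minimum 0 at index 4, swap -> [0, 23, 9, 4, 15]
Pass 2: Select minimum 4 at index 3, swap -> [0, 4, 9, 23, 15]
Pass 3: Select minimum 9 at index 2, swap -> [0, 4, 9, 23, 15]


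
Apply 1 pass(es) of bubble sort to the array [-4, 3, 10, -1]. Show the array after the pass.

After pass 1: [-4, 3, -1, 10] (1 swaps)
Total swaps: 1


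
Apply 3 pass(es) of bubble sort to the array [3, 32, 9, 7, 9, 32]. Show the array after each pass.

After pass 1: [3, 9, 7, 9, 32, 32] (3 swaps)
After pass 2: [3, 7, 9, 9, 32, 32] (1 swaps)
After pass 3: [3, 7, 9, 9, 32, 32] (0 swaps)
Total swaps: 4


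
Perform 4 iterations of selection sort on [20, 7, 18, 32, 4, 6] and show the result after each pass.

Pass 1: Select minimum 4 at index 4, swap -> [4, 7, 18, 32, 20, 6]
Pass 2: Select minimum 6 at index 5, swap -> [4, 6, 18, 32, 20, 7]
Pass 3: Select minimum 7 at index 5, swap -> [4, 6, 7, 32, 20, 18]
Pass 4: Select minimum 18 at index 5, swap -> [4, 6, 7, 18, 20, 32]


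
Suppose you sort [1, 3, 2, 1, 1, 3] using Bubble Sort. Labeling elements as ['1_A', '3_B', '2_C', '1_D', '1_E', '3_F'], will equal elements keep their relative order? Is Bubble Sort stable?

Trace Bubble Sort on the labeled array (the key is the number; the letter only tracks identity):
  After pass 1: [1_A, 2_C, 1_D, 1_E, 3_B, 3_F]
  After pass 2: [1_A, 1_D, 1_E, 2_C, 3_B, 3_F]
  After pass 3: [1_A, 1_D, 1_E, 2_C, 3_B, 3_F] (no swaps, done)
Final order: [1_A, 1_D, 1_E, 2_C, 3_B, 3_F]
Equal keys:
  value 1: originally 1_A, 1_D, 1_E; after sorting 1_A, 1_D, 1_E -> order preserved
  value 3: originally 3_B, 3_F; after sorting 3_B, 3_F -> order preserved
All equal keys kept their original relative order. Bubble Sort is stable: it only swaps adjacent elements when the left one is strictly greater, so equal keys never move past each other.
Answer: Stable


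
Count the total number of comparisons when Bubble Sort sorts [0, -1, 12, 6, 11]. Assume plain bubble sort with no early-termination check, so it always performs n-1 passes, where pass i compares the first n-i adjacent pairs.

Pass 1: compare adjacent pairs (0,1)..(3,4) = 4 comparison(s), 3 swap(s) -> [-1, 0, 6, 11, 12]
Pass 2: compare adjacent pairs (0,1)..(2,3) = 3 comparison(s), 0 swap(s) -> [-1, 0, 6, 11, 12]
Pass 3: compare adjacent pairs (0,1)..(1,2) = 2 comparison(s), 0 swap(s) -> [-1, 0, 6, 11, 12]
Pass 4: compare adjacent pairs (0,1)..(0,1) = 1 comparison(s), 0 swap(s) -> [-1, 0, 6, 11, 12]
Total comparisons: 4 + 3 + 2 + 1 = 10


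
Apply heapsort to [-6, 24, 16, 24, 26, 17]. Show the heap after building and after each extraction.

Build heap: [26, 24, 17, -6, 24, 16]
Extract 26: [24, 24, 17, -6, 16, 26]
Extract 24: [24, 16, 17, -6, 24, 26]
Extract 24: [17, 16, -6, 24, 24, 26]
Extract 17: [16, -6, 17, 24, 24, 26]
Extract 16: [-6, 16, 17, 24, 24, 26]


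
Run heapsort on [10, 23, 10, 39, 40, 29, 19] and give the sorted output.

Build heap: [40, 39, 29, 10, 23, 10, 19]
Extract 40: [39, 23, 29, 10, 19, 10, 40]
Extract 39: [29, 23, 10, 10, 19, 39, 40]
Extract 29: [23, 19, 10, 10, 29, 39, 40]
Extract 23: [19, 10, 10, 23, 29, 39, 40]
Extract 19: [10, 10, 19, 23, 29, 39, 40]
Extract 10: [10, 10, 19, 23, 29, 39, 40]


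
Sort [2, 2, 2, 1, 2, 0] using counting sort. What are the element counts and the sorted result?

Count array: [1, 1, 4]
(count[i] = number of elements equal to i)
Cumulative count: [1, 2, 6]
Sorted: [0, 1, 2, 2, 2, 2]


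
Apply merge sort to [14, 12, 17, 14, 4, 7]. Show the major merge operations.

Divide and conquer:
  Merge [12] + [17] -> [12, 17]
  Merge [14] + [12, 17] -> [12, 14, 17]
  Merge [4] + [7] -> [4, 7]
  Merge [14] + [4, 7] -> [4, 7, 14]
  Merge [12, 14, 17] + [4, 7, 14] -> [4, 7, 12, 14, 14, 17]


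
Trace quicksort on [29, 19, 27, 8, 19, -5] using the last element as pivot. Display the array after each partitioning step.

Partition 1: pivot=-5 at index 0 -> [-5, 19, 27, 8, 19, 29]
Partition 2: pivot=29 at index 5 -> [-5, 19, 27, 8, 19, 29]
Partition 3: pivot=19 at index 3 -> [-5, 19, 8, 19, 27, 29]
Partition 4: pivot=8 at index 1 -> [-5, 8, 19, 19, 27, 29]


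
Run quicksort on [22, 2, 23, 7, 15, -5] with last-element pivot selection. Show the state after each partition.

Partition 1: pivot=-5 at index 0 -> [-5, 2, 23, 7, 15, 22]
Partition 2: pivot=22 at index 4 -> [-5, 2, 7, 15, 22, 23]
Partition 3: pivot=15 at index 3 -> [-5, 2, 7, 15, 22, 23]
Partition 4: pivot=7 at index 2 -> [-5, 2, 7, 15, 22, 23]


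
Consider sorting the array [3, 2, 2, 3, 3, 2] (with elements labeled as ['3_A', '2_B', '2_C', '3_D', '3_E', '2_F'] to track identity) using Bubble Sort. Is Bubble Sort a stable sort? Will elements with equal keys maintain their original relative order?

Trace Bubble Sort on the labeled array (the key is the number; the letter only tracks identity):
  After pass 1: [2_B, 2_C, 3_A, 3_D, 2_F, 3_E]
  After pass 2: [2_B, 2_C, 3_A, 2_F, 3_D, 3_E]
  After pass 3: [2_B, 2_C, 2_F, 3_A, 3_D, 3_E]
  After pass 4: [2_B, 2_C, 2_F, 3_A, 3_D, 3_E] (no swaps, done)
Final order: [2_B, 2_C, 2_F, 3_A, 3_D, 3_E]
Equal keys:
  value 2: originally 2_B, 2_C, 2_F; after sorting 2_B, 2_C, 2_F -> order preserved
  value 3: originally 3_A, 3_D, 3_E; after sorting 3_A, 3_D, 3_E -> order preserved
All equal keys kept their original relative order. Bubble Sort is stable: it only swaps adjacent elements when the left one is strictly greater, so equal keys never move past each other.
Answer: Stable


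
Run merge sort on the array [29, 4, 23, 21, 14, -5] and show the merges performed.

Divide and conquer:
  Merge [4] + [23] -> [4, 23]
  Merge [29] + [4, 23] -> [4, 23, 29]
  Merge [14] + [-5] -> [-5, 14]
  Merge [21] + [-5, 14] -> [-5, 14, 21]
  Merge [4, 23, 29] + [-5, 14, 21] -> [-5, 4, 14, 21, 23, 29]


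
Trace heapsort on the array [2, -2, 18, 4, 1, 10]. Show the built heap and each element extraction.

Build heap: [18, 4, 10, -2, 1, 2]
Extract 18: [10, 4, 2, -2, 1, 18]
Extract 10: [4, 1, 2, -2, 10, 18]
Extract 4: [2, 1, -2, 4, 10, 18]
Extract 2: [1, -2, 2, 4, 10, 18]
Extract 1: [-2, 1, 2, 4, 10, 18]


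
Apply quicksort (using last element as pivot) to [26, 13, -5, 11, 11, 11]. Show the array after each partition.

Partition 1: pivot=11 at index 3 -> [-5, 11, 11, 11, 26, 13]
Partition 2: pivot=11 at index 2 -> [-5, 11, 11, 11, 26, 13]
Partition 3: pivot=11 at index 1 -> [-5, 11, 11, 11, 26, 13]
Partition 4: pivot=13 at index 4 -> [-5, 11, 11, 11, 13, 26]


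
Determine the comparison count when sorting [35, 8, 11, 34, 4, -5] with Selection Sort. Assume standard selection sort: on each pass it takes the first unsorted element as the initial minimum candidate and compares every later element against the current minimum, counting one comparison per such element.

Pass 1: scan indices 1..5 for the minimum = 5 comparison(s); min is -5, place at index 0 -> [-5, 8, 11, 34, 4, 35]
Pass 2: scan indices 2..5 for the minimum = 4 comparison(s); min is 4, place at index 1 -> [-5, 4, 11, 34, 8, 35]
Pass 3: scan indices 3..5 for the minimum = 3 comparison(s); min is 8, place at index 2 -> [-5, 4, 8, 34, 11, 35]
Pass 4: scan indices 4..5 for the minimum = 2 comparison(s); min is 11, place at index 3 -> [-5, 4, 8, 11, 34, 35]
Pass 5: scan indices 5..5 for the minimum = 1 comparison(s); min is 34, place at index 4 -> [-5, 4, 8, 11, 34, 35]
Selection sort always scans the whole unsorted suffix, so the count is (n-1) + (n-2) + ... + 1 = n(n-1)/2 = 6*5/2 = 15 regardless of the input order.
Total comparisons: 5 + 4 + 3 + 2 + 1 = 15


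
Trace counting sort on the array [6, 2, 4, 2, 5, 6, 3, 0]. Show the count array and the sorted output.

Count array: [1, 0, 2, 1, 1, 1, 2]
(count[i] = number of elements equal to i)
Cumulative count: [1, 1, 3, 4, 5, 6, 8]
Sorted: [0, 2, 2, 3, 4, 5, 6, 6]


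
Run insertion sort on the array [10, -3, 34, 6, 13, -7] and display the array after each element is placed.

First element 10 is already 'sorted'
Insert -3: shifted 1 elements -> [-3, 10, 34, 6, 13, -7]
Insert 34: shifted 0 elements -> [-3, 10, 34, 6, 13, -7]
Insert 6: shifted 2 elements -> [-3, 6, 10, 34, 13, -7]
Insert 13: shifted 1 elements -> [-3, 6, 10, 13, 34, -7]
Insert -7: shifted 5 elements -> [-7, -3, 6, 10, 13, 34]


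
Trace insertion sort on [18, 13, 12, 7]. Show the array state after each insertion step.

First element 18 is already 'sorted'
Insert 13: shifted 1 elements -> [13, 18, 12, 7]
Insert 12: shifted 2 elements -> [12, 13, 18, 7]
Insert 7: shifted 3 elements -> [7, 12, 13, 18]


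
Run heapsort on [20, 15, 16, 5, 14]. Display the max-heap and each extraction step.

Build heap: [20, 15, 16, 5, 14]
Extract 20: [16, 15, 14, 5, 20]
Extract 16: [15, 5, 14, 16, 20]
Extract 15: [14, 5, 15, 16, 20]
Extract 14: [5, 14, 15, 16, 20]


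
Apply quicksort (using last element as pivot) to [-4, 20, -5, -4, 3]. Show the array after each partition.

Partition 1: pivot=3 at index 3 -> [-4, -5, -4, 3, 20]
Partition 2: pivot=-4 at index 2 -> [-4, -5, -4, 3, 20]
Partition 3: pivot=-5 at index 0 -> [-5, -4, -4, 3, 20]


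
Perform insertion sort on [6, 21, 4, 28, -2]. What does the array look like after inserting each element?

First element 6 is already 'sorted'
Insert 21: shifted 0 elements -> [6, 21, 4, 28, -2]
Insert 4: shifted 2 elements -> [4, 6, 21, 28, -2]
Insert 28: shifted 0 elements -> [4, 6, 21, 28, -2]
Insert -2: shifted 4 elements -> [-2, 4, 6, 21, 28]


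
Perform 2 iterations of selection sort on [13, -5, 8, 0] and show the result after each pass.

Pass 1: Select minimum -5 at index 1, swap -> [-5, 13, 8, 0]
Pass 2: Select minimum 0 at index 3, swap -> [-5, 0, 8, 13]


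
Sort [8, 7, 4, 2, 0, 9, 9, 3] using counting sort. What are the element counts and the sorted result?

Count array: [1, 0, 1, 1, 1, 0, 0, 1, 1, 2]
(count[i] = number of elements equal to i)
Cumulative count: [1, 1, 2, 3, 4, 4, 4, 5, 6, 8]
Sorted: [0, 2, 3, 4, 7, 8, 9, 9]


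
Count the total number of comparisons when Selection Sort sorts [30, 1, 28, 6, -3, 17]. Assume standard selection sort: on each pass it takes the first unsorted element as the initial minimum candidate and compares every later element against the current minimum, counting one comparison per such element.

Pass 1: scan indices 1..5 for the minimum = 5 comparison(s); min is -3, place at index 0 -> [-3, 1, 28, 6, 30, 17]
Pass 2: scan indices 2..5 for the minimum = 4 comparison(s); min is 1, place at index 1 -> [-3, 1, 28, 6, 30, 17]
Pass 3: scan indices 3..5 for the minimum = 3 comparison(s); min is 6, place at index 2 -> [-3, 1, 6, 28, 30, 17]
Pass 4: scan indices 4..5 for the minimum = 2 comparison(s); min is 17, place at index 3 -> [-3, 1, 6, 17, 30, 28]
Pass 5: scan indices 5..5 for the minimum = 1 comparison(s); min is 28, place at index 4 -> [-3, 1, 6, 17, 28, 30]
Selection sort always scans the whole unsorted suffix, so the count is (n-1) + (n-2) + ... + 1 = n(n-1)/2 = 6*5/2 = 15 regardless of the input order.
Total comparisons: 5 + 4 + 3 + 2 + 1 = 15


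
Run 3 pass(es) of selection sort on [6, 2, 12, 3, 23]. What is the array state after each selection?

Pass 1: Select minimum 2 at index 1, swap -> [2, 6, 12, 3, 23]
Pass 2: Select minimum 3 at index 3, swap -> [2, 3, 12, 6, 23]
Pass 3: Select minimum 6 at index 3, swap -> [2, 3, 6, 12, 23]


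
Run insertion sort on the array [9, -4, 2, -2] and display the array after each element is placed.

First element 9 is already 'sorted'
Insert -4: shifted 1 elements -> [-4, 9, 2, -2]
Insert 2: shifted 1 elements -> [-4, 2, 9, -2]
Insert -2: shifted 2 elements -> [-4, -2, 2, 9]


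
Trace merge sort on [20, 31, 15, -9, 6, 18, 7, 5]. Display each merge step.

Divide and conquer:
  Merge [20] + [31] -> [20, 31]
  Merge [15] + [-9] -> [-9, 15]
  Merge [20, 31] + [-9, 15] -> [-9, 15, 20, 31]
  Merge [6] + [18] -> [6, 18]
  Merge [7] + [5] -> [5, 7]
  Merge [6, 18] + [5, 7] -> [5, 6, 7, 18]
  Merge [-9, 15, 20, 31] + [5, 6, 7, 18] -> [-9, 5, 6, 7, 15, 18, 20, 31]


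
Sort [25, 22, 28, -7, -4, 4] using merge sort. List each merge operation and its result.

Divide and conquer:
  Merge [22] + [28] -> [22, 28]
  Merge [25] + [22, 28] -> [22, 25, 28]
  Merge [-4] + [4] -> [-4, 4]
  Merge [-7] + [-4, 4] -> [-7, -4, 4]
  Merge [22, 25, 28] + [-7, -4, 4] -> [-7, -4, 4, 22, 25, 28]


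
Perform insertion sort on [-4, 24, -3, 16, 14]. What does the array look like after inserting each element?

First element -4 is already 'sorted'
Insert 24: shifted 0 elements -> [-4, 24, -3, 16, 14]
Insert -3: shifted 1 elements -> [-4, -3, 24, 16, 14]
Insert 16: shifted 1 elements -> [-4, -3, 16, 24, 14]
Insert 14: shifted 2 elements -> [-4, -3, 14, 16, 24]


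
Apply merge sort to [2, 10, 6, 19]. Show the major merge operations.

Divide and conquer:
  Merge [2] + [10] -> [2, 10]
  Merge [6] + [19] -> [6, 19]
  Merge [2, 10] + [6, 19] -> [2, 6, 10, 19]


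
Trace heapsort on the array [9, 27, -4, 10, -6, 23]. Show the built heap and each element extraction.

Build heap: [27, 10, 23, 9, -6, -4]
Extract 27: [23, 10, -4, 9, -6, 27]
Extract 23: [10, 9, -4, -6, 23, 27]
Extract 10: [9, -6, -4, 10, 23, 27]
Extract 9: [-4, -6, 9, 10, 23, 27]
Extract -4: [-6, -4, 9, 10, 23, 27]


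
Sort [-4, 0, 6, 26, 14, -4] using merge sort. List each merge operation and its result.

Divide and conquer:
  Merge [0] + [6] -> [0, 6]
  Merge [-4] + [0, 6] -> [-4, 0, 6]
  Merge [14] + [-4] -> [-4, 14]
  Merge [26] + [-4, 14] -> [-4, 14, 26]
  Merge [-4, 0, 6] + [-4, 14, 26] -> [-4, -4, 0, 6, 14, 26]


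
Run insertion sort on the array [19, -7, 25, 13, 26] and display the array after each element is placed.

First element 19 is already 'sorted'
Insert -7: shifted 1 elements -> [-7, 19, 25, 13, 26]
Insert 25: shifted 0 elements -> [-7, 19, 25, 13, 26]
Insert 13: shifted 2 elements -> [-7, 13, 19, 25, 26]
Insert 26: shifted 0 elements -> [-7, 13, 19, 25, 26]


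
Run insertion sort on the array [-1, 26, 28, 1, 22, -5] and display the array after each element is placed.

First element -1 is already 'sorted'
Insert 26: shifted 0 elements -> [-1, 26, 28, 1, 22, -5]
Insert 28: shifted 0 elements -> [-1, 26, 28, 1, 22, -5]
Insert 1: shifted 2 elements -> [-1, 1, 26, 28, 22, -5]
Insert 22: shifted 2 elements -> [-1, 1, 22, 26, 28, -5]
Insert -5: shifted 5 elements -> [-5, -1, 1, 22, 26, 28]


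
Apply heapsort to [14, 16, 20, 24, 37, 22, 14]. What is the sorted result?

Build heap: [37, 24, 22, 14, 16, 20, 14]
Extract 37: [24, 16, 22, 14, 14, 20, 37]
Extract 24: [22, 16, 20, 14, 14, 24, 37]
Extract 22: [20, 16, 14, 14, 22, 24, 37]
Extract 20: [16, 14, 14, 20, 22, 24, 37]
Extract 16: [14, 14, 16, 20, 22, 24, 37]
Extract 14: [14, 14, 16, 20, 22, 24, 37]


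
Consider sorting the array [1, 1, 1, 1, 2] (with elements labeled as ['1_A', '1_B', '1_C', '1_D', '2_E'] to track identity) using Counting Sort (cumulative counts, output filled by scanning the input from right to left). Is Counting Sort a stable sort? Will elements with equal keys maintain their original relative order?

Trace Counting Sort on the labeled array (the key is the number; the letter only tracks identity):
  Counts for values 0..2: [0, 4, 1]
  Cumulative counts: [0, 4, 5]
  Scan right to left: place 2_E at output index 4
  Scan right to left: place 1_D at output index 3
  Scan right to left: place 1_C at output index 2
  Scan right to left: place 1_B at output index 1
  Scan right to left: place 1_A at output index 0
  Output: [1_A, 1_B, 1_C, 1_D, 2_E]
Equal keys:
  value 1: originally 1_A, 1_B, 1_C, 1_D; after sorting 1_A, 1_B, 1_C, 1_D -> order preserved
All equal keys kept their original relative order. Counting Sort is stable: scanning the input right to left with decreasing cumulative counts places later duplicates at later output positions.
Answer: Stable


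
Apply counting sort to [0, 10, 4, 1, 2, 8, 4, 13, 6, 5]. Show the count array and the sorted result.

Count array: [1, 1, 1, 0, 2, 1, 1, 0, 1, 0, 1, 0, 0, 1]
(count[i] = number of elements equal to i)
Cumulative count: [1, 2, 3, 3, 5, 6, 7, 7, 8, 8, 9, 9, 9, 10]
Sorted: [0, 1, 2, 4, 4, 5, 6, 8, 10, 13]


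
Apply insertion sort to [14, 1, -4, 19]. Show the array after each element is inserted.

First element 14 is already 'sorted'
Insert 1: shifted 1 elements -> [1, 14, -4, 19]
Insert -4: shifted 2 elements -> [-4, 1, 14, 19]
Insert 19: shifted 0 elements -> [-4, 1, 14, 19]


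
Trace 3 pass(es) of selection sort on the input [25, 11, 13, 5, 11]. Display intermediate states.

Pass 1: Select minimum 5 at index 3, swap -> [5, 11, 13, 25, 11]
Pass 2: Select minimum 11 at index 1, swap -> [5, 11, 13, 25, 11]
Pass 3: Select minimum 11 at index 4, swap -> [5, 11, 11, 25, 13]


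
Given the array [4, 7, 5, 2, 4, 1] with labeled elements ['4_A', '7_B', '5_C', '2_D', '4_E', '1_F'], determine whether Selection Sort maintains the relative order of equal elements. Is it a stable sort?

Trace Selection Sort on the labeled array (the key is the number; the letter only tracks identity):
  Pass 1: minimum of unsorted part is 1_F at index 5; swap it with 4_A at index 0 -> [1_F, 7_B, 5_C, 2_D, 4_E, 4_A]
  Pass 2: minimum of unsorted part is 2_D at index 3; swap it with 7_B at index 1 -> [1_F, 2_D, 5_C, 7_B, 4_E, 4_A]
  Pass 3: minimum of unsorted part is 4_E at index 4; swap it with 5_C at index 2 -> [1_F, 2_D, 4_E, 7_B, 5_C, 4_A]
  Pass 4: minimum of unsorted part is 4_A at index 5; swap it with 7_B at index 3 -> [1_F, 2_D, 4_E, 4_A, 5_C, 7_B]
  Pass 5: minimum 5_C is already at index 4; no swap -> [1_F, 2_D, 4_E, 4_A, 5_C, 7_B]
Final order: [1_F, 2_D, 4_E, 4_A, 5_C, 7_B]
Equal keys:
  value 4: originally 4_A, 4_E; after sorting 4_E, 4_A -> order changed
Equal keys were reordered, so Selection Sort is not stable: the long-range swap that moves the minimum into place can carry an element past an equal key. (One such input is enough; an unstable sort may happen to preserve order on other inputs, but it gives no guarantee.)
Answer: Not stable


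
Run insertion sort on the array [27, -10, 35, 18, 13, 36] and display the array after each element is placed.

First element 27 is already 'sorted'
Insert -10: shifted 1 elements -> [-10, 27, 35, 18, 13, 36]
Insert 35: shifted 0 elements -> [-10, 27, 35, 18, 13, 36]
Insert 18: shifted 2 elements -> [-10, 18, 27, 35, 13, 36]
Insert 13: shifted 3 elements -> [-10, 13, 18, 27, 35, 36]
Insert 36: shifted 0 elements -> [-10, 13, 18, 27, 35, 36]


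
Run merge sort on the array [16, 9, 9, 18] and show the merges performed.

Divide and conquer:
  Merge [16] + [9] -> [9, 16]
  Merge [9] + [18] -> [9, 18]
  Merge [9, 16] + [9, 18] -> [9, 9, 16, 18]


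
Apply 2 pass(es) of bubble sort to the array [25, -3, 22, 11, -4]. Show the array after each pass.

After pass 1: [-3, 22, 11, -4, 25] (4 swaps)
After pass 2: [-3, 11, -4, 22, 25] (2 swaps)
Total swaps: 6


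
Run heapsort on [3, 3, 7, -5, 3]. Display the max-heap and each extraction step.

Build heap: [7, 3, 3, -5, 3]
Extract 7: [3, 3, 3, -5, 7]
Extract 3: [3, -5, 3, 3, 7]
Extract 3: [3, -5, 3, 3, 7]
Extract 3: [-5, 3, 3, 3, 7]


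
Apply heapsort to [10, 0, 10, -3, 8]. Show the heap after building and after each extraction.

Build heap: [10, 8, 10, -3, 0]
Extract 10: [10, 8, 0, -3, 10]
Extract 10: [8, -3, 0, 10, 10]
Extract 8: [0, -3, 8, 10, 10]
Extract 0: [-3, 0, 8, 10, 10]


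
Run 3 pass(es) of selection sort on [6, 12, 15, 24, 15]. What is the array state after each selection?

Pass 1: Select minimum 6 at index 0, swap -> [6, 12, 15, 24, 15]
Pass 2: Select minimum 12 at index 1, swap -> [6, 12, 15, 24, 15]
Pass 3: Select minimum 15 at index 2, swap -> [6, 12, 15, 24, 15]


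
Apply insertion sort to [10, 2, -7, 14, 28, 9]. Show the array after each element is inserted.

First element 10 is already 'sorted'
Insert 2: shifted 1 elements -> [2, 10, -7, 14, 28, 9]
Insert -7: shifted 2 elements -> [-7, 2, 10, 14, 28, 9]
Insert 14: shifted 0 elements -> [-7, 2, 10, 14, 28, 9]
Insert 28: shifted 0 elements -> [-7, 2, 10, 14, 28, 9]
Insert 9: shifted 3 elements -> [-7, 2, 9, 10, 14, 28]


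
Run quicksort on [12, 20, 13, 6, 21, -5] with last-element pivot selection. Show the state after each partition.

Partition 1: pivot=-5 at index 0 -> [-5, 20, 13, 6, 21, 12]
Partition 2: pivot=12 at index 2 -> [-5, 6, 12, 20, 21, 13]
Partition 3: pivot=13 at index 3 -> [-5, 6, 12, 13, 21, 20]
Partition 4: pivot=20 at index 4 -> [-5, 6, 12, 13, 20, 21]


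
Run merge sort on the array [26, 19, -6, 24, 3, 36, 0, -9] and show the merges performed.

Divide and conquer:
  Merge [26] + [19] -> [19, 26]
  Merge [-6] + [24] -> [-6, 24]
  Merge [19, 26] + [-6, 24] -> [-6, 19, 24, 26]
  Merge [3] + [36] -> [3, 36]
  Merge [0] + [-9] -> [-9, 0]
  Merge [3, 36] + [-9, 0] -> [-9, 0, 3, 36]
  Merge [-6, 19, 24, 26] + [-9, 0, 3, 36] -> [-9, -6, 0, 3, 19, 24, 26, 36]


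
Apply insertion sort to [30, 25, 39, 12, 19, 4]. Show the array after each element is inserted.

First element 30 is already 'sorted'
Insert 25: shifted 1 elements -> [25, 30, 39, 12, 19, 4]
Insert 39: shifted 0 elements -> [25, 30, 39, 12, 19, 4]
Insert 12: shifted 3 elements -> [12, 25, 30, 39, 19, 4]
Insert 19: shifted 3 elements -> [12, 19, 25, 30, 39, 4]
Insert 4: shifted 5 elements -> [4, 12, 19, 25, 30, 39]


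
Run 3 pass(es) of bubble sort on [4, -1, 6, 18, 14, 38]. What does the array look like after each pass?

After pass 1: [-1, 4, 6, 14, 18, 38] (2 swaps)
After pass 2: [-1, 4, 6, 14, 18, 38] (0 swaps)
After pass 3: [-1, 4, 6, 14, 18, 38] (0 swaps)
Total swaps: 2


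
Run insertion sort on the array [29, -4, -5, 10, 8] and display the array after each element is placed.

First element 29 is already 'sorted'
Insert -4: shifted 1 elements -> [-4, 29, -5, 10, 8]
Insert -5: shifted 2 elements -> [-5, -4, 29, 10, 8]
Insert 10: shifted 1 elements -> [-5, -4, 10, 29, 8]
Insert 8: shifted 2 elements -> [-5, -4, 8, 10, 29]


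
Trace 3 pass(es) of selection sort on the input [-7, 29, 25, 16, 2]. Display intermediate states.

Pass 1: Select minimum -7 at index 0, swap -> [-7, 29, 25, 16, 2]
Pass 2: Select minimum 2 at index 4, swap -> [-7, 2, 25, 16, 29]
Pass 3: Select minimum 16 at index 3, swap -> [-7, 2, 16, 25, 29]


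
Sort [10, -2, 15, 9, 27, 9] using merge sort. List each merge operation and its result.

Divide and conquer:
  Merge [-2] + [15] -> [-2, 15]
  Merge [10] + [-2, 15] -> [-2, 10, 15]
  Merge [27] + [9] -> [9, 27]
  Merge [9] + [9, 27] -> [9, 9, 27]
  Merge [-2, 10, 15] + [9, 9, 27] -> [-2, 9, 9, 10, 15, 27]


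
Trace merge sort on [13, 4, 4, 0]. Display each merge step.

Divide and conquer:
  Merge [13] + [4] -> [4, 13]
  Merge [4] + [0] -> [0, 4]
  Merge [4, 13] + [0, 4] -> [0, 4, 4, 13]


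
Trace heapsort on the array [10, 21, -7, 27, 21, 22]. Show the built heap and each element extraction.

Build heap: [27, 21, 22, 10, 21, -7]
Extract 27: [22, 21, -7, 10, 21, 27]
Extract 22: [21, 21, -7, 10, 22, 27]
Extract 21: [21, 10, -7, 21, 22, 27]
Extract 21: [10, -7, 21, 21, 22, 27]
Extract 10: [-7, 10, 21, 21, 22, 27]


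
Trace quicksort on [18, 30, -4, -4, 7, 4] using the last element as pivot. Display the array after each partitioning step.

Partition 1: pivot=4 at index 2 -> [-4, -4, 4, 30, 7, 18]
Partition 2: pivot=-4 at index 1 -> [-4, -4, 4, 30, 7, 18]
Partition 3: pivot=18 at index 4 -> [-4, -4, 4, 7, 18, 30]


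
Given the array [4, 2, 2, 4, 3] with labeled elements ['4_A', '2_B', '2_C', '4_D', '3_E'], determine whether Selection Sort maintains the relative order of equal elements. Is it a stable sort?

Trace Selection Sort on the labeled array (the key is the number; the letter only tracks identity):
  Pass 1: minimum of unsorted part is 2_B at index 1; swap it with 4_A at index 0 -> [2_B, 4_A, 2_C, 4_D, 3_E]
  Pass 2: minimum of unsorted part is 2_C at index 2; swap it with 4_A at index 1 -> [2_B, 2_C, 4_A, 4_D, 3_E]
  Pass 3: minimum of unsorted part is 3_E at index 4; swap it with 4_A at index 2 -> [2_B, 2_C, 3_E, 4_D, 4_A]
  Pass 4: minimum 4_D is already at index 3; no swap -> [2_B, 2_C, 3_E, 4_D, 4_A]
Final order: [2_B, 2_C, 3_E, 4_D, 4_A]
Equal keys:
  value 2: originally 2_B, 2_C; after sorting 2_B, 2_C -> order preserved
  value 4: originally 4_A, 4_D; after sorting 4_D, 4_A -> order changed
Equal keys were reordered, so Selection Sort is not stable: the long-range swap that moves the minimum into place can carry an element past an equal key. (One such input is enough; an unstable sort may happen to preserve order on other inputs, but it gives no guarantee.)
Answer: Not stable


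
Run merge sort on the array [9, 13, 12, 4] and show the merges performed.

Divide and conquer:
  Merge [9] + [13] -> [9, 13]
  Merge [12] + [4] -> [4, 12]
  Merge [9, 13] + [4, 12] -> [4, 9, 12, 13]


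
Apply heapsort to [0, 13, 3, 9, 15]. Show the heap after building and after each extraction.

Build heap: [15, 13, 3, 9, 0]
Extract 15: [13, 9, 3, 0, 15]
Extract 13: [9, 0, 3, 13, 15]
Extract 9: [3, 0, 9, 13, 15]
Extract 3: [0, 3, 9, 13, 15]


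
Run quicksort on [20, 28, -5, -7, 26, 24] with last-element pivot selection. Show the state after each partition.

Partition 1: pivot=24 at index 3 -> [20, -5, -7, 24, 26, 28]
Partition 2: pivot=-7 at index 0 -> [-7, -5, 20, 24, 26, 28]
Partition 3: pivot=20 at index 2 -> [-7, -5, 20, 24, 26, 28]
Partition 4: pivot=28 at index 5 -> [-7, -5, 20, 24, 26, 28]


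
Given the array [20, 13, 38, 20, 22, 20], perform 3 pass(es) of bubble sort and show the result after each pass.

After pass 1: [13, 20, 20, 22, 20, 38] (4 swaps)
After pass 2: [13, 20, 20, 20, 22, 38] (1 swaps)
After pass 3: [13, 20, 20, 20, 22, 38] (0 swaps)
Total swaps: 5


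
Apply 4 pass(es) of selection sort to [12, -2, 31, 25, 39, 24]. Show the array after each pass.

Pass 1: Select minimum -2 at index 1, swap -> [-2, 12, 31, 25, 39, 24]
Pass 2: Select minimum 12 at index 1, swap -> [-2, 12, 31, 25, 39, 24]
Pass 3: Select minimum 24 at index 5, swap -> [-2, 12, 24, 25, 39, 31]
Pass 4: Select minimum 25 at index 3, swap -> [-2, 12, 24, 25, 39, 31]


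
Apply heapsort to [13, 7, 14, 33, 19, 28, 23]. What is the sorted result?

Build heap: [33, 19, 28, 7, 13, 14, 23]
Extract 33: [28, 19, 23, 7, 13, 14, 33]
Extract 28: [23, 19, 14, 7, 13, 28, 33]
Extract 23: [19, 13, 14, 7, 23, 28, 33]
Extract 19: [14, 13, 7, 19, 23, 28, 33]
Extract 14: [13, 7, 14, 19, 23, 28, 33]
Extract 13: [7, 13, 14, 19, 23, 28, 33]


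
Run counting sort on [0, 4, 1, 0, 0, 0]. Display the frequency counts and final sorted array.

Count array: [4, 1, 0, 0, 1]
(count[i] = number of elements equal to i)
Cumulative count: [4, 5, 5, 5, 6]
Sorted: [0, 0, 0, 0, 1, 4]


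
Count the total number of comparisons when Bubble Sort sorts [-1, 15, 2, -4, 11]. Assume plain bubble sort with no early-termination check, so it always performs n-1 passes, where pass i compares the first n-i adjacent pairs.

Pass 1: compare adjacent pairs (0,1)..(3,4) = 4 comparison(s), 3 swap(s) -> [-1, 2, -4, 11, 15]
Pass 2: compare adjacent pairs (0,1)..(2,3) = 3 comparison(s), 1 swap(s) -> [-1, -4, 2, 11, 15]
Pass 3: compare adjacent pairs (0,1)..(1,2) = 2 comparison(s), 1 swap(s) -> [-4, -1, 2, 11, 15]
Pass 4: compare adjacent pairs (0,1)..(0,1) = 1 comparison(s), 0 swap(s) -> [-4, -1, 2, 11, 15]
Total comparisons: 4 + 3 + 2 + 1 = 10


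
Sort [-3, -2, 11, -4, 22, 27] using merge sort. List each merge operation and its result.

Divide and conquer:
  Merge [-2] + [11] -> [-2, 11]
  Merge [-3] + [-2, 11] -> [-3, -2, 11]
  Merge [22] + [27] -> [22, 27]
  Merge [-4] + [22, 27] -> [-4, 22, 27]
  Merge [-3, -2, 11] + [-4, 22, 27] -> [-4, -3, -2, 11, 22, 27]


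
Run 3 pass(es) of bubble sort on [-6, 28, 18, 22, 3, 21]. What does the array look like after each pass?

After pass 1: [-6, 18, 22, 3, 21, 28] (4 swaps)
After pass 2: [-6, 18, 3, 21, 22, 28] (2 swaps)
After pass 3: [-6, 3, 18, 21, 22, 28] (1 swaps)
Total swaps: 7


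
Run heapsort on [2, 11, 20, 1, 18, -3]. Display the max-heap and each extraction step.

Build heap: [20, 18, 2, 1, 11, -3]
Extract 20: [18, 11, 2, 1, -3, 20]
Extract 18: [11, 1, 2, -3, 18, 20]
Extract 11: [2, 1, -3, 11, 18, 20]
Extract 2: [1, -3, 2, 11, 18, 20]
Extract 1: [-3, 1, 2, 11, 18, 20]


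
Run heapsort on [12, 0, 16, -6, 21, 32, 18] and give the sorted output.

Build heap: [32, 21, 18, -6, 0, 16, 12]
Extract 32: [21, 12, 18, -6, 0, 16, 32]
Extract 21: [18, 12, 16, -6, 0, 21, 32]
Extract 18: [16, 12, 0, -6, 18, 21, 32]
Extract 16: [12, -6, 0, 16, 18, 21, 32]
Extract 12: [0, -6, 12, 16, 18, 21, 32]
Extract 0: [-6, 0, 12, 16, 18, 21, 32]


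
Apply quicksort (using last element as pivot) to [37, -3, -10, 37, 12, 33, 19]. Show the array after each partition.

Partition 1: pivot=19 at index 3 -> [-3, -10, 12, 19, 37, 33, 37]
Partition 2: pivot=12 at index 2 -> [-3, -10, 12, 19, 37, 33, 37]
Partition 3: pivot=-10 at index 0 -> [-10, -3, 12, 19, 37, 33, 37]
Partition 4: pivot=37 at index 6 -> [-10, -3, 12, 19, 37, 33, 37]
Partition 5: pivot=33 at index 4 -> [-10, -3, 12, 19, 33, 37, 37]


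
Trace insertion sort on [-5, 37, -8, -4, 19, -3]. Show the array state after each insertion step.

First element -5 is already 'sorted'
Insert 37: shifted 0 elements -> [-5, 37, -8, -4, 19, -3]
Insert -8: shifted 2 elements -> [-8, -5, 37, -4, 19, -3]
Insert -4: shifted 1 elements -> [-8, -5, -4, 37, 19, -3]
Insert 19: shifted 1 elements -> [-8, -5, -4, 19, 37, -3]
Insert -3: shifted 2 elements -> [-8, -5, -4, -3, 19, 37]


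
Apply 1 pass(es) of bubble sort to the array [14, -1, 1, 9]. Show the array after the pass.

After pass 1: [-1, 1, 9, 14] (3 swaps)
Total swaps: 3


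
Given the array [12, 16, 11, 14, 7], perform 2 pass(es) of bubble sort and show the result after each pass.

After pass 1: [12, 11, 14, 7, 16] (3 swaps)
After pass 2: [11, 12, 7, 14, 16] (2 swaps)
Total swaps: 5


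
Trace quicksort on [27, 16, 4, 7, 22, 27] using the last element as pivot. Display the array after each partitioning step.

Partition 1: pivot=27 at index 5 -> [27, 16, 4, 7, 22, 27]
Partition 2: pivot=22 at index 3 -> [16, 4, 7, 22, 27, 27]
Partition 3: pivot=7 at index 1 -> [4, 7, 16, 22, 27, 27]


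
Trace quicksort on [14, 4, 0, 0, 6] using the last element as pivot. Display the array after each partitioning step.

Partition 1: pivot=6 at index 3 -> [4, 0, 0, 6, 14]
Partition 2: pivot=0 at index 1 -> [0, 0, 4, 6, 14]


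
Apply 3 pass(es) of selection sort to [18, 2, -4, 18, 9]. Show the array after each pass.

Pass 1: Select minimum -4 at index 2, swap -> [-4, 2, 18, 18, 9]
Pass 2: Select minimum 2 at index 1, swap -> [-4, 2, 18, 18, 9]
Pass 3: Select minimum 9 at index 4, swap -> [-4, 2, 9, 18, 18]


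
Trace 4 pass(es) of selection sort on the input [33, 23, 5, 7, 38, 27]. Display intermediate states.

Pass 1: Select minimum 5 at index 2, swap -> [5, 23, 33, 7, 38, 27]
Pass 2: Select minimum 7 at index 3, swap -> [5, 7, 33, 23, 38, 27]
Pass 3: Select minimum 23 at index 3, swap -> [5, 7, 23, 33, 38, 27]
Pass 4: Select minimum 27 at index 5, swap -> [5, 7, 23, 27, 38, 33]


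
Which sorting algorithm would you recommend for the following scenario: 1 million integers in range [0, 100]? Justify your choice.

Best choice: Counting sort
Reason: O(n + k) where k=100 is small; linear time beats O(n log n)


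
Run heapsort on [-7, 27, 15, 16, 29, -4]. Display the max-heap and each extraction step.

Build heap: [29, 27, 15, 16, -7, -4]
Extract 29: [27, 16, 15, -4, -7, 29]
Extract 27: [16, -4, 15, -7, 27, 29]
Extract 16: [15, -4, -7, 16, 27, 29]
Extract 15: [-4, -7, 15, 16, 27, 29]
Extract -4: [-7, -4, 15, 16, 27, 29]


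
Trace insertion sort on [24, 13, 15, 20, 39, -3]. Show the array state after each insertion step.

First element 24 is already 'sorted'
Insert 13: shifted 1 elements -> [13, 24, 15, 20, 39, -3]
Insert 15: shifted 1 elements -> [13, 15, 24, 20, 39, -3]
Insert 20: shifted 1 elements -> [13, 15, 20, 24, 39, -3]
Insert 39: shifted 0 elements -> [13, 15, 20, 24, 39, -3]
Insert -3: shifted 5 elements -> [-3, 13, 15, 20, 24, 39]


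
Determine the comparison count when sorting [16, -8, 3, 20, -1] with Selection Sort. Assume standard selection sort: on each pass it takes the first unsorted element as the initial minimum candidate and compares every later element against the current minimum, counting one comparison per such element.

Pass 1: scan indices 1..4 for the minimum = 4 comparison(s); min is -8, place at index 0 -> [-8, 16, 3, 20, -1]
Pass 2: scan indices 2..4 for the minimum = 3 comparison(s); min is -1, place at index 1 -> [-8, -1, 3, 20, 16]
Pass 3: scan indices 3..4 for the minimum = 2 comparison(s); min is 3, place at index 2 -> [-8, -1, 3, 20, 16]
Pass 4: scan indices 4..4 for the minimum = 1 comparison(s); min is 16, place at index 3 -> [-8, -1, 3, 16, 20]
Selection sort always scans the whole unsorted suffix, so the count is (n-1) + (n-2) + ... + 1 = n(n-1)/2 = 5*4/2 = 10 regardless of the input order.
Total comparisons: 4 + 3 + 2 + 1 = 10


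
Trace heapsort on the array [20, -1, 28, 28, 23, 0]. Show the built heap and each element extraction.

Build heap: [28, 23, 28, -1, 20, 0]
Extract 28: [28, 23, 0, -1, 20, 28]
Extract 28: [23, 20, 0, -1, 28, 28]
Extract 23: [20, -1, 0, 23, 28, 28]
Extract 20: [0, -1, 20, 23, 28, 28]
Extract 0: [-1, 0, 20, 23, 28, 28]


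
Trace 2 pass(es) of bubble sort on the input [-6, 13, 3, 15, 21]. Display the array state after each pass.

After pass 1: [-6, 3, 13, 15, 21] (1 swaps)
After pass 2: [-6, 3, 13, 15, 21] (0 swaps)
Total swaps: 1


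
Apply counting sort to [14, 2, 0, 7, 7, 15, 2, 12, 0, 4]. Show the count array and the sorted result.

Count array: [2, 0, 2, 0, 1, 0, 0, 2, 0, 0, 0, 0, 1, 0, 1, 1]
(count[i] = number of elements equal to i)
Cumulative count: [2, 2, 4, 4, 5, 5, 5, 7, 7, 7, 7, 7, 8, 8, 9, 10]
Sorted: [0, 0, 2, 2, 4, 7, 7, 12, 14, 15]


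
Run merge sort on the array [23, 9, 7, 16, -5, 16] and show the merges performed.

Divide and conquer:
  Merge [9] + [7] -> [7, 9]
  Merge [23] + [7, 9] -> [7, 9, 23]
  Merge [-5] + [16] -> [-5, 16]
  Merge [16] + [-5, 16] -> [-5, 16, 16]
  Merge [7, 9, 23] + [-5, 16, 16] -> [-5, 7, 9, 16, 16, 23]


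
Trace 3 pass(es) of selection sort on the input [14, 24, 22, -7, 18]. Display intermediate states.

Pass 1: Select minimum -7 at index 3, swap -> [-7, 24, 22, 14, 18]
Pass 2: Select minimum 14 at index 3, swap -> [-7, 14, 22, 24, 18]
Pass 3: Select minimum 18 at index 4, swap -> [-7, 14, 18, 24, 22]


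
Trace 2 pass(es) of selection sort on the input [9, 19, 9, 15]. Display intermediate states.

Pass 1: Select minimum 9 at index 0, swap -> [9, 19, 9, 15]
Pass 2: Select minimum 9 at index 2, swap -> [9, 9, 19, 15]


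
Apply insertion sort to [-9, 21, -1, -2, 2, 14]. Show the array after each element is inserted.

First element -9 is already 'sorted'
Insert 21: shifted 0 elements -> [-9, 21, -1, -2, 2, 14]
Insert -1: shifted 1 elements -> [-9, -1, 21, -2, 2, 14]
Insert -2: shifted 2 elements -> [-9, -2, -1, 21, 2, 14]
Insert 2: shifted 1 elements -> [-9, -2, -1, 2, 21, 14]
Insert 14: shifted 1 elements -> [-9, -2, -1, 2, 14, 21]


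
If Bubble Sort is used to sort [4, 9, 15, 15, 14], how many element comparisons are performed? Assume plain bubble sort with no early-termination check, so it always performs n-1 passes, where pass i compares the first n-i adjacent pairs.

Pass 1: compare adjacent pairs (0,1)..(3,4) = 4 comparison(s), 1 swap(s) -> [4, 9, 15, 14, 15]
Pass 2: compare adjacent pairs (0,1)..(2,3) = 3 comparison(s), 1 swap(s) -> [4, 9, 14, 15, 15]
Pass 3: compare adjacent pairs (0,1)..(1,2) = 2 comparison(s), 0 swap(s) -> [4, 9, 14, 15, 15]
Pass 4: compare adjacent pairs (0,1)..(0,1) = 1 comparison(s), 0 swap(s) -> [4, 9, 14, 15, 15]
Total comparisons: 4 + 3 + 2 + 1 = 10


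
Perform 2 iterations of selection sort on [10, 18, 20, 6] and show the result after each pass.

Pass 1: Select minimum 6 at index 3, swap -> [6, 18, 20, 10]
Pass 2: Select minimum 10 at index 3, swap -> [6, 10, 20, 18]


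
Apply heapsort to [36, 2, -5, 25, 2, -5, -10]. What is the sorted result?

Build heap: [36, 25, -5, 2, 2, -5, -10]
Extract 36: [25, 2, -5, -10, 2, -5, 36]
Extract 25: [2, 2, -5, -10, -5, 25, 36]
Extract 2: [2, -5, -5, -10, 2, 25, 36]
Extract 2: [-5, -10, -5, 2, 2, 25, 36]
Extract -5: [-5, -10, -5, 2, 2, 25, 36]
Extract -5: [-10, -5, -5, 2, 2, 25, 36]


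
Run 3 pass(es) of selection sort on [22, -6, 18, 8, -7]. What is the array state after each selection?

Pass 1: Select minimum -7 at index 4, swap -> [-7, -6, 18, 8, 22]
Pass 2: Select minimum -6 at index 1, swap -> [-7, -6, 18, 8, 22]
Pass 3: Select minimum 8 at index 3, swap -> [-7, -6, 8, 18, 22]


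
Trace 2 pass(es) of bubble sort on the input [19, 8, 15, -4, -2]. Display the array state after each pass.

After pass 1: [8, 15, -4, -2, 19] (4 swaps)
After pass 2: [8, -4, -2, 15, 19] (2 swaps)
Total swaps: 6


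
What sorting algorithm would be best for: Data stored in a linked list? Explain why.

Best choice: Merge sort
Reason: Merge sort doesn't require random access; can be done in O(1) extra space for linked lists


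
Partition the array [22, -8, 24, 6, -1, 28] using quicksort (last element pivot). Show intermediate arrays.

Partition 1: pivot=28 at index 5 -> [22, -8, 24, 6, -1, 28]
Partition 2: pivot=-1 at index 1 -> [-8, -1, 24, 6, 22, 28]
Partition 3: pivot=22 at index 3 -> [-8, -1, 6, 22, 24, 28]
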